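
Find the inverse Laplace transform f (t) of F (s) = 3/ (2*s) 3/2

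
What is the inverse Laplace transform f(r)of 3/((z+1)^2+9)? exp(-r)*sin(3*r)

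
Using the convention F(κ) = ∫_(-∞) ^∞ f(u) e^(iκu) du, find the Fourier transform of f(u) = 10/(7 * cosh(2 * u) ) 5 * pi/(7 * cosh(pi * κ/4) ) 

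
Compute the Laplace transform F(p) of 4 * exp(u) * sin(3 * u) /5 12/(5 * ((p - 1) ^2 + 9) ) 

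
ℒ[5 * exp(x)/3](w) 5/(3 * (w - 1))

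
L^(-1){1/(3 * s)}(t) 1/3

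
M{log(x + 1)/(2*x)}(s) -pi*csc(pi*s)/(2*s - 2)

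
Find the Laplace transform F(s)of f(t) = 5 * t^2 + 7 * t 7/s^2 + 10/s^3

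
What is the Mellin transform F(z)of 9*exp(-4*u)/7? 9*gamma(z)/(7*4^z)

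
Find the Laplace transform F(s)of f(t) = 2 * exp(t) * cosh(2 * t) 2 * (s - 1)/((s - 1)^2 - 4)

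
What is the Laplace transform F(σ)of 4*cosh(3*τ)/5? 4*σ/(5*(σ^2-9))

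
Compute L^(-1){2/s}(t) 2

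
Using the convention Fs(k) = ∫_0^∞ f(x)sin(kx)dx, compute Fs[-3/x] -3 * pi/2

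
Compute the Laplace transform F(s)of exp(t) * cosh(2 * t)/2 (s - 1)/(2 * ((s - 1)^2 - 4))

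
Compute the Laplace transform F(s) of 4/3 4/(3 * s) 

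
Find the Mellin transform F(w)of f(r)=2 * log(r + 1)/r -2 * pi * csc(pi * w)/(w - 1)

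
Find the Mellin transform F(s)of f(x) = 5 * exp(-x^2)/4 5 * gamma(s/2)/8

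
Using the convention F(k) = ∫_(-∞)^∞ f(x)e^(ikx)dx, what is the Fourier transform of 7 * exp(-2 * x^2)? 7 * sqrt(2) * sqrt(pi) * exp(-k^2/8)/2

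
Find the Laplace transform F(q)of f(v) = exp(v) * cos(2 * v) (q - 1)/((q - 1)^2 + 4)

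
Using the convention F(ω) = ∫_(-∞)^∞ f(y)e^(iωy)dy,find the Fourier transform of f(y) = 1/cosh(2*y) pi/(2*cosh(pi*ω/4))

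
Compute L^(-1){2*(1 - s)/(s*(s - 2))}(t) -2*exp(t)*cosh(t)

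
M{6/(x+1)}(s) 6*pi*csc(pi*s)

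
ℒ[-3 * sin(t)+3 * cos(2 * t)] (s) 3 * s/(s^2+4) - 3/(s^2+1)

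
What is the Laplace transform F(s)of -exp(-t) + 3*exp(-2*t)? 3/(s + 2) - 1/(s + 1)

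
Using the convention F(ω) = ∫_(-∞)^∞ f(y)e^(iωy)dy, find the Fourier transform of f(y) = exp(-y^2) sqrt(pi) * exp(-ω^2/4)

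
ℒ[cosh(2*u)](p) p/(p^2-4)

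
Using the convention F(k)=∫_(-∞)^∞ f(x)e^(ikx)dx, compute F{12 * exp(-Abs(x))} 24/(k^2 + 1)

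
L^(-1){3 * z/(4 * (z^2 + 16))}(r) 3 * cos(4 * r)/4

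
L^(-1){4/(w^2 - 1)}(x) 4 * sinh(x)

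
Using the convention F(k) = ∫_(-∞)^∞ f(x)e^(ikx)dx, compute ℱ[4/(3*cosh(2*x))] 2*pi/(3*cosh(pi*k/4))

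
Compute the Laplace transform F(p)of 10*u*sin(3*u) 60*p/(p^2+9)^2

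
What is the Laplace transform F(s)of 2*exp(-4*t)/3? 2/(3*(s + 4))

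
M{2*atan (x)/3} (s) -pi*sec (pi*s/2)/ (3*s)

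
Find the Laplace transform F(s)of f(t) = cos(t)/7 s/(7*(s^2+1))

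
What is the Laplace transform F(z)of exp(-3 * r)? 1/(z + 3)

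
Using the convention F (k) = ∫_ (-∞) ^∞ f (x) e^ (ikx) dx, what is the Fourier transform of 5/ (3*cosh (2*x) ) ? 5*pi/ (6*cosh (pi*k/4) ) 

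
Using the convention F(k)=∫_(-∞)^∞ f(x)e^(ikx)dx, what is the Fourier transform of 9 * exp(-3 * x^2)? 3 * sqrt(3) * sqrt(pi) * exp(-k^2/12)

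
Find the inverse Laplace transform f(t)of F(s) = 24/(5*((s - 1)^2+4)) 12*exp(t)*sin(2*t)/5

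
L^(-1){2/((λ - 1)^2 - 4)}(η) exp(η)*sinh(2*η)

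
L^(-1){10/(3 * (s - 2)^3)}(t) 5 * t^2 * exp(2 * t)/3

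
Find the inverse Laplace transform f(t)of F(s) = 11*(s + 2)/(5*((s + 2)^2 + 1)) 11*exp(-2*t)*cos(t)/5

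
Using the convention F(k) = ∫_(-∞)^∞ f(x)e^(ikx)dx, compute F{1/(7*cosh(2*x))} pi/(14*cosh(pi*k/4))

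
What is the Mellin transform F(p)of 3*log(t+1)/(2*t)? -3*pi*csc(pi*p)/(2*p - 2)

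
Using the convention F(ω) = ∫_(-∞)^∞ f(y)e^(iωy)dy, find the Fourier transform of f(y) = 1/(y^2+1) pi * exp(-Abs(ω))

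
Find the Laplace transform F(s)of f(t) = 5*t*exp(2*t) 5/(s - 2)^2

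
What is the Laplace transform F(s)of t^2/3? 2/(3*s^3)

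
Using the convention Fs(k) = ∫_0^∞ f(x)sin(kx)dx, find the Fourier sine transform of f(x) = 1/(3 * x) pi/6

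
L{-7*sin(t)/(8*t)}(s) -7*atan(1/s)/8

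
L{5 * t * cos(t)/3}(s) 5 * (s^2 - 1)/(3 * (s^2 + 1)^2)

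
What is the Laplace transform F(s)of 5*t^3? 30/s^4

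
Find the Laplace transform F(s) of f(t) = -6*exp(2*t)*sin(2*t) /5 -12/(5*(s - 2) ^2 + 20) 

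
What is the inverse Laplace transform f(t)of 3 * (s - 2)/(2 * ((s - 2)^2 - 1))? 3 * exp(2 * t) * cosh(t)/2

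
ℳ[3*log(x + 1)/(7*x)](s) -3*pi*csc(pi*s)/(7*s - 7)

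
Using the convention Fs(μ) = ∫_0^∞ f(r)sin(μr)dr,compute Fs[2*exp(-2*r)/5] 2*μ/(5*(μ^2 + 4))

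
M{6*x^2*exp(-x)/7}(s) 6*gamma(s + 2)/7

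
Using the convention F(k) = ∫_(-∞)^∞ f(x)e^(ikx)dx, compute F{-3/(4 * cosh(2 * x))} -3 * pi/(8 * cosh(pi * k/4))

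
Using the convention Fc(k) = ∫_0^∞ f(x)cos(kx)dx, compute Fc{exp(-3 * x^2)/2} sqrt(3) * sqrt(pi) * exp(-k^2/12)/12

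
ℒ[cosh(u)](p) p/(p^2 - 1)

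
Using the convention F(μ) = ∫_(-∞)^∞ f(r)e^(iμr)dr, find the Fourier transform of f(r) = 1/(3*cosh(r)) pi/(3*cosh(pi*μ/2))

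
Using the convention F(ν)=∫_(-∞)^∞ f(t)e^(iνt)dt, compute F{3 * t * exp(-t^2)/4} 3 * I * sqrt(pi) * ν * exp(-ν^2/4)/8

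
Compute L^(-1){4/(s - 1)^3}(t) 2*t^2*exp(t)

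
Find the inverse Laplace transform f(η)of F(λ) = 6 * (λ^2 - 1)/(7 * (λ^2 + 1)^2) 6 * η * cos(η)/7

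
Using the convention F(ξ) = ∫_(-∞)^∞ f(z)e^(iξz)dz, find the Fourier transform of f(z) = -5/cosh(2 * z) -5 * pi/(2 * cosh(pi * ξ/4))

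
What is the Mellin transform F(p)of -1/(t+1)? -pi*csc(pi*p)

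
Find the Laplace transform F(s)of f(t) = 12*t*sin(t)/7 24*s/(7*(s^2 + 1)^2)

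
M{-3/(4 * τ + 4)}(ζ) -3 * pi * csc(pi * ζ)/4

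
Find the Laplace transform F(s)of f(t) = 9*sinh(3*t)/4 27/(4*(s^2 - 9))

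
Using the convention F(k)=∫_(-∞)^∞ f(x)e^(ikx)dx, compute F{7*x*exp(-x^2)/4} 7*I*sqrt(pi)*k*exp(-k^2/4)/8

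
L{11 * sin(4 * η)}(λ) 44/(λ^2 + 16)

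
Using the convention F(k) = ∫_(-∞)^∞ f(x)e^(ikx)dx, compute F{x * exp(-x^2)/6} I * sqrt(pi) * k * exp(-k^2/4)/12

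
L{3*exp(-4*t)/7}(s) 3/(7*(s + 4))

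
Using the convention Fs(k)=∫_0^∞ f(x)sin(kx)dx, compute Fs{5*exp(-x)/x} 5*atan(k)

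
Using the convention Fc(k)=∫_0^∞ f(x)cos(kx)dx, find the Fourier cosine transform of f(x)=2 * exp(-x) 2/(k^2 + 1)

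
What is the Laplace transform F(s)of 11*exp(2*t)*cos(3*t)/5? 11*(s - 2)/(5*((s - 2)^2 + 9))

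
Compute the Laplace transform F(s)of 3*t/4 3/(4*s^2)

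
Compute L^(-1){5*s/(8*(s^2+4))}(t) 5*cos(2*t)/8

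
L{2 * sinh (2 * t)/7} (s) 4/ (7 * (s^2-4))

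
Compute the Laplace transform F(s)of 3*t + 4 3/s^2 + 4/s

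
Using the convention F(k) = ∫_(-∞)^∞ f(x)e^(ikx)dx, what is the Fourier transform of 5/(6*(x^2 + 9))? 5*pi*exp(-3*Abs(k))/18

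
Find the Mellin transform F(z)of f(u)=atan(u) -pi*sec(pi*z/2)/(2*z)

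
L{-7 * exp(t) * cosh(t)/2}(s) 7 * (1 - s)/(2 * s * (s - 2))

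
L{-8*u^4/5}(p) -192/(5*p^5)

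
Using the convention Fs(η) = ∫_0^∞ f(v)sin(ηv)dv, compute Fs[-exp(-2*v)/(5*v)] -atan(η/2)/5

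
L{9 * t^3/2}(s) 27/s^4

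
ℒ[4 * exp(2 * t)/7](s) 4/(7 * (s - 2))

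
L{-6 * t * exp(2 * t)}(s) -6/(s - 2)^2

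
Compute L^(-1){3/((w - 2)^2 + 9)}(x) exp(2*x)*sin(3*x)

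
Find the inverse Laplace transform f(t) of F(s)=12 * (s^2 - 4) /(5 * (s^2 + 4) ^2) 12 * t * cos(2 * t) /5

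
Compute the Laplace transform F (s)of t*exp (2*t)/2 1/ (2*(s - 2)^2)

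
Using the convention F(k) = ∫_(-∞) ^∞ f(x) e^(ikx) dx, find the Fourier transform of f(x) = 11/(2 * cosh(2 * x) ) 11 * pi/(4 * cosh(pi * k/4) ) 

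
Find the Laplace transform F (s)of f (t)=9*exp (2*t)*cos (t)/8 9*(s - 2)/ (8*( (s - 2)^2 + 1))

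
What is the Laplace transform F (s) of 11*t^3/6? 11/s^4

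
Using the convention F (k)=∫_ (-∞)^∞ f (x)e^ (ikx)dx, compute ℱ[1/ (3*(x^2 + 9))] pi*exp (-3*Abs (k))/9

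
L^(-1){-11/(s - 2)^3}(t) -11*t^2*exp(2*t)/2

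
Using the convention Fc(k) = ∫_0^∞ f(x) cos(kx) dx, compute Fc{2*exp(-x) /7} 2/(7*(k^2 + 1) ) 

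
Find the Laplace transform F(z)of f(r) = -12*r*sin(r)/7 -24*z/(7*(z^2 + 1)^2)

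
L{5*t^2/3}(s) 10/(3*s^3)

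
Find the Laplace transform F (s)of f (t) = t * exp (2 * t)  (s - 2)^ (-2)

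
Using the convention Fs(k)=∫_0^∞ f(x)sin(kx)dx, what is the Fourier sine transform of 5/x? 5 * pi/2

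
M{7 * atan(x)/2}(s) -7 * pi * sec(pi * s/2)/(4 * s)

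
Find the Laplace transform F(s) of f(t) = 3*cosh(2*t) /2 3*s/(2*(s^2 - 4) ) 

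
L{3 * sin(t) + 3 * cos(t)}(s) 3/(s^2 + 1) + 3 * s/(s^2 + 1)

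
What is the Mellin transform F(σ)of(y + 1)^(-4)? gamma(σ) * gamma(4 - σ)/6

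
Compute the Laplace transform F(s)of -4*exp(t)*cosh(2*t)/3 4*(1 - s)/(3*((s - 1)^2 - 4))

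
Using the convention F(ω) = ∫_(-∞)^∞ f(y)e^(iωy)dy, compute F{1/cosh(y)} pi/cosh(pi*ω/2)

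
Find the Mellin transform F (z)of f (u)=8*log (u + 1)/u -8*pi*csc (pi*z)/ (z - 1)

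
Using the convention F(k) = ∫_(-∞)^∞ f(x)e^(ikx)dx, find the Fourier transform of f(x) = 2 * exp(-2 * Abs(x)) 8/(k^2 + 4)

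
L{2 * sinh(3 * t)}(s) 6/(s^2 - 9)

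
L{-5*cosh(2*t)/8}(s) -5*s/(8*s^2 - 32)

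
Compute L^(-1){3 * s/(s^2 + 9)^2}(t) t * sin(3 * t)/2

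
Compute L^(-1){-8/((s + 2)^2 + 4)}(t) -4*exp(-2*t)*sin(2*t)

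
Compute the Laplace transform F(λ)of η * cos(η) (λ^2 - 1)/(λ^2 + 1)^2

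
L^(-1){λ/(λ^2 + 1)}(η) cos(η)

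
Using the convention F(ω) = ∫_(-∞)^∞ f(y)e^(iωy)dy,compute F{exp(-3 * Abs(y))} 6/(ω^2 + 9)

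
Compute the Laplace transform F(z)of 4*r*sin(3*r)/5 24*z/(5*(z^2 + 9)^2)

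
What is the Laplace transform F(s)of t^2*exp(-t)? 2/(s + 1)^3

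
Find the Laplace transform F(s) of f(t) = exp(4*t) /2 1/(2*(s - 4) ) 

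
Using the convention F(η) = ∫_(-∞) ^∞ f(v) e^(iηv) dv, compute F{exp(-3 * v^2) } sqrt(3) * sqrt(pi) * exp(-η^2/12) /3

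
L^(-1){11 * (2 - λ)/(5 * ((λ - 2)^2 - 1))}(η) -11 * exp(2 * η) * cosh(η)/5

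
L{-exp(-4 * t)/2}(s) -1/(2 * s + 8)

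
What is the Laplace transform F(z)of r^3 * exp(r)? 6/(z - 1)^4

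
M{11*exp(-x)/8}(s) 11*gamma(s)/8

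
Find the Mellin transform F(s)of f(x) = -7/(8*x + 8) -7*pi*csc(pi*s)/8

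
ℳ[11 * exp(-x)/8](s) 11 * gamma(s)/8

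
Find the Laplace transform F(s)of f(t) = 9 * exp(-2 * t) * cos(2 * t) 9 * (s + 2)/((s + 2)^2 + 4)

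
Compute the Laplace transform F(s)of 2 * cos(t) 2 * s/(s^2 + 1)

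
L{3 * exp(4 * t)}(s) 3/(s - 4)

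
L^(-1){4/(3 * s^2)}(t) 4 * t/3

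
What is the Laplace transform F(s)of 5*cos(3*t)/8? 5*s/(8*(s^2 + 9))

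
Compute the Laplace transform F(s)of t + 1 s^(-2) + 1/s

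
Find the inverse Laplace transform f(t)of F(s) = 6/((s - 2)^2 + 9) 2 * exp(2 * t) * sin(3 * t)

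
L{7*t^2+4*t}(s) 14/s^3+4/s^2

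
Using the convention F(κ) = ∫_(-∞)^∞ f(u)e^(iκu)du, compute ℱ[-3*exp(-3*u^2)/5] -sqrt(3)*sqrt(pi)*exp(-κ^2/12)/5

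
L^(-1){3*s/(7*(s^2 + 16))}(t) 3*cos(4*t)/7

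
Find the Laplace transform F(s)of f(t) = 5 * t 5/s^2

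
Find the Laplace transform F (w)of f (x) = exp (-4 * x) 1/ (w+4)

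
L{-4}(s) -4/s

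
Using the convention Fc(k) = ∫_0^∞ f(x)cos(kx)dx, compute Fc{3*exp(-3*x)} 9/(k^2 + 9)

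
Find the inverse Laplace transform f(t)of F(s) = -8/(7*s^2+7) -8*sin(t)/7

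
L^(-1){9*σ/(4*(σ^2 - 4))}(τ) 9*cosh(2*τ)/4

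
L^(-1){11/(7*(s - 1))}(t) 11*exp(t)/7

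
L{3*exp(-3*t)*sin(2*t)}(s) 6/((s + 3)^2 + 4)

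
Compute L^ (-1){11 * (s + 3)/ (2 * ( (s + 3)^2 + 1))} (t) 11 * exp (-3 * t) * cos (t)/2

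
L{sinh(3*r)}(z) 3/(z^2 - 9)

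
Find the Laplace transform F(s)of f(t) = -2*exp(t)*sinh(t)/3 -2/(3*s*(s - 2))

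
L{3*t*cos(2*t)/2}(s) 3*(s^2 - 4)/(2*(s^2 + 4)^2)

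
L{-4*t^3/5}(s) -24/(5*s^4)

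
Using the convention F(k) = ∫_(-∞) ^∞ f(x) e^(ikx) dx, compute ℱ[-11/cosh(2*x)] -11*pi/(2*cosh(pi*k/4) ) 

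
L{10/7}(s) 10/(7*s)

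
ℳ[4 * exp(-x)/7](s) 4 * gamma(s)/7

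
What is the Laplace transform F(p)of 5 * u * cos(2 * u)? 5 * (p^2 - 4)/(p^2+4)^2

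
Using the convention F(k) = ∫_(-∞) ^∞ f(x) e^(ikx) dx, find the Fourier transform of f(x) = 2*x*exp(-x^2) I*sqrt(pi)*k*exp(-k^2/4) 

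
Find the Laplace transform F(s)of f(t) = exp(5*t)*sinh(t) 1/((s - 5)^2-1)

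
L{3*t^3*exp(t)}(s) 18/(s - 1)^4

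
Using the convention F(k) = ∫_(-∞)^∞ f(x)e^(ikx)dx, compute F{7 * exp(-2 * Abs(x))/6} 14/(3 * (k^2+4))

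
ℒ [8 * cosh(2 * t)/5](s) 8 * s/(5 * (s^2 - 4))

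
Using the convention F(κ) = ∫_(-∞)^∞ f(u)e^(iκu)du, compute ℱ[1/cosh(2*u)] pi/(2*cosh(pi*κ/4))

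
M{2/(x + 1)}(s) 2*pi*csc(pi*s)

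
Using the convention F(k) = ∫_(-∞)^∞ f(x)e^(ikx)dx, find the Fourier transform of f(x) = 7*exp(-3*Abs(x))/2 21/(k^2 + 9)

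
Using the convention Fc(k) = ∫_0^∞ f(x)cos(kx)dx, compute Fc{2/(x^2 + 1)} pi * exp(-k)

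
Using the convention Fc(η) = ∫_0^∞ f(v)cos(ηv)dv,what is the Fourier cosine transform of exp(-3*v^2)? sqrt(3)*sqrt(pi)*exp(-η^2/12)/6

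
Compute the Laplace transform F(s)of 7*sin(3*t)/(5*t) 7*atan(3/s)/5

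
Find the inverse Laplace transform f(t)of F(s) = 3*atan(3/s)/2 3*sin(3*t)/(2*t)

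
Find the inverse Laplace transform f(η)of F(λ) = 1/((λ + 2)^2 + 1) exp(-2*η)*sin(η)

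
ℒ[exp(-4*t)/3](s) 1/(3*(s + 4))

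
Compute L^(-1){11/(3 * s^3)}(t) 11 * t^2/6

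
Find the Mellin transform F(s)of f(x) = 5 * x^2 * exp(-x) 5 * gamma(s + 2)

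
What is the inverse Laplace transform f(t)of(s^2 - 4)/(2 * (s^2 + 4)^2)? t * cos(2 * t)/2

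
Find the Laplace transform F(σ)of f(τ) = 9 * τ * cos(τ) 9 * (σ^2-1)/(σ^2 + 1)^2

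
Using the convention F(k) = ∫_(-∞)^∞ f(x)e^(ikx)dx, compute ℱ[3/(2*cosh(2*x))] 3*pi/(4*cosh(pi*k/4))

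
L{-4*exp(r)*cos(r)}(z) 4*(1 - z)/((z - 1)^2+1)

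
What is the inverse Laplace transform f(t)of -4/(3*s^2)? -4*t/3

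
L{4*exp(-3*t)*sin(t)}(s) 4/((s + 3)^2 + 1)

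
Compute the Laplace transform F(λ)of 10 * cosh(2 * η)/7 10 * λ/(7 * (λ^2 - 4))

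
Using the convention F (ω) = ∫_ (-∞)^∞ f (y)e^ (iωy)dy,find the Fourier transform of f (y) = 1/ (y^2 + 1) pi * exp (-Abs (ω))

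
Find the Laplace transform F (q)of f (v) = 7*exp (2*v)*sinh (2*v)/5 14/ (5*q*(q - 4))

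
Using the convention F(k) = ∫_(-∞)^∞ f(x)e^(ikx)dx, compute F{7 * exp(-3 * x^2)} 7 * sqrt(3) * sqrt(pi) * exp(-k^2/12)/3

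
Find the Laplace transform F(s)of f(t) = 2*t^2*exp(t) 4/(s - 1)^3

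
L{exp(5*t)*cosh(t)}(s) (s - 5)/((s - 5)^2 - 1)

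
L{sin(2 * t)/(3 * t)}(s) atan(2/s)/3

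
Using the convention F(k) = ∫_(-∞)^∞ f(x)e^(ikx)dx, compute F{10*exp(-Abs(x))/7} 20/(7*(k^2 + 1))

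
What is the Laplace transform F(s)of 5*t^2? 10/s^3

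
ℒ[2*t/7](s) 2/(7*s^2)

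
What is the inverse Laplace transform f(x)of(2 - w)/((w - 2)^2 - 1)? -exp(2 * x) * cosh(x)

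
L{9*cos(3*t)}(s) 9*s/(s^2 + 9)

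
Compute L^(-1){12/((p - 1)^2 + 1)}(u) 12*exp(u)*sin(u)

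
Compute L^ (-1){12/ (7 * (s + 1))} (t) 12 * exp (-t)/7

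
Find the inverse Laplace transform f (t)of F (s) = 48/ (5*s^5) 2*t^4/5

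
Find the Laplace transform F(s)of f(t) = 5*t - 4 5/s^2-4/s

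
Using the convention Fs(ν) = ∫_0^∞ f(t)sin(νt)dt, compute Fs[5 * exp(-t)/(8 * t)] 5 * atan(ν)/8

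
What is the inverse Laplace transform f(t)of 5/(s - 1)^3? 5*t^2*exp(t)/2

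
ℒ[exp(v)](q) 1/(q - 1)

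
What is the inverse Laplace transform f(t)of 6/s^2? 6*t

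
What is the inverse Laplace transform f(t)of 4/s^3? 2*t^2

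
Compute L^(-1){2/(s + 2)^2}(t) 2*t*exp(-2*t)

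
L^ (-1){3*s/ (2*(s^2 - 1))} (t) 3*cosh (t)/2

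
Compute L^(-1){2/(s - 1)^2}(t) 2 * t * exp(t)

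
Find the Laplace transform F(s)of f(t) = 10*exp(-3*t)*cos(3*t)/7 10*(s + 3)/(7*((s + 3)^2 + 9))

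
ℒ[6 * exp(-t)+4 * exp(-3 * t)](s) 6/(s+1)+4/(s+3) 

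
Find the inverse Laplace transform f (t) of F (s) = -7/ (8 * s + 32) -7 * exp (-4 * t) /8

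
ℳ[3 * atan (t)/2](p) -3 * pi * sec (pi * p/2)/ (4 * p)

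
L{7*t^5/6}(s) 140/s^6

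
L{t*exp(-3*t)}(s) (s + 3)^(-2)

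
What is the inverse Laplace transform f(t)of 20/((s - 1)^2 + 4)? 10*exp(t)*sin(2*t)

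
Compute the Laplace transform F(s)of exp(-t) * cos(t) (s + 1)/((s + 1)^2 + 1)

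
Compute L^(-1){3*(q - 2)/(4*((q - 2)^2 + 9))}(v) 3*exp(2*v)*cos(3*v)/4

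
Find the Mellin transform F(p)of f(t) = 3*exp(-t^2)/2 3*gamma(p/2)/4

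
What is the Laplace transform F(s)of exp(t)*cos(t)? (s - 1)/((s - 1)^2 + 1)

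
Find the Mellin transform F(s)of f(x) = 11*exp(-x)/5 11*gamma(s)/5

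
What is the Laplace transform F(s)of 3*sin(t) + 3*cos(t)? 3*s/(s^2 + 1) + 3/(s^2 + 1)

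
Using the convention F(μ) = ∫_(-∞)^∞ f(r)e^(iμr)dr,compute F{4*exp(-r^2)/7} 4*sqrt(pi)*exp(-μ^2/4)/7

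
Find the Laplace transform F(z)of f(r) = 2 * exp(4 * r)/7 2/(7 * (z - 4))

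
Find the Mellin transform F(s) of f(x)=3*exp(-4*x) 3*gamma(s) /4^s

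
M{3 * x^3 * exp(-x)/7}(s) 3 * gamma(s + 3)/7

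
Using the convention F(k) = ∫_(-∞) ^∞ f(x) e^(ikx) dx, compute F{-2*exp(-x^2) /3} -2*sqrt(pi)*exp(-k^2/4) /3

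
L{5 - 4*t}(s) 5/s - 4/s^2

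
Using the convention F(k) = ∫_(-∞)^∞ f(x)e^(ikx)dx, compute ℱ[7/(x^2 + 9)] 7*pi*exp(-3*Abs(k))/3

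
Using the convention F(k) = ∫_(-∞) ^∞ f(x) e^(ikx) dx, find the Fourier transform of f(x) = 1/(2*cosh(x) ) pi/(2*cosh(pi*k/2) ) 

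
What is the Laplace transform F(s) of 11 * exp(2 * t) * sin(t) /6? 11/(6 * ((s - 2) ^2 + 1) ) 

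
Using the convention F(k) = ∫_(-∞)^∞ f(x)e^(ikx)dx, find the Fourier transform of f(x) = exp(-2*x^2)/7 sqrt(2)*sqrt(pi)*exp(-k^2/8)/14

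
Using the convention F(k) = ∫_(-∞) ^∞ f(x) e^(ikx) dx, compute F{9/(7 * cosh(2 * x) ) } 9 * pi/(14 * cosh(pi * k/4) ) 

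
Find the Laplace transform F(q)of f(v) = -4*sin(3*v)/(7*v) -4*atan(3/q)/7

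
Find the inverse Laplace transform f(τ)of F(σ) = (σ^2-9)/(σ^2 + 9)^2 τ * cos(3 * τ)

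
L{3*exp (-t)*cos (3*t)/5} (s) 3*(s + 1)/ (5*( (s + 1)^2 + 9))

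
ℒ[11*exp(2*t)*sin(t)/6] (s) 11/(6*((s - 2)^2 + 1))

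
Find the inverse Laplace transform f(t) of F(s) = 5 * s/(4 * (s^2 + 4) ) 5 * cos(2 * t) /4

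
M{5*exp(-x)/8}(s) 5*gamma(s)/8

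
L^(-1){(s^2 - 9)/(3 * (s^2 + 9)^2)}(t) t * cos(3 * t)/3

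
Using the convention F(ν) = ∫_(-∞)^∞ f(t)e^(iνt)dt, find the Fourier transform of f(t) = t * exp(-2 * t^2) sqrt(2) * I * sqrt(pi) * ν * exp(-ν^2/8)/8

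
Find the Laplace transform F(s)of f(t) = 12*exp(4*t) 12/(s - 4)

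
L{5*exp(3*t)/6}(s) 5/(6*(s - 3))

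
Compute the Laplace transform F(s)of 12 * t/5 12/(5 * s^2)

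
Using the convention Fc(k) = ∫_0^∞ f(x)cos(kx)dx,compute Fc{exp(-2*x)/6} 1/(3*(k^2 + 4))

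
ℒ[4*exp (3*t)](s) 4/ (s - 3)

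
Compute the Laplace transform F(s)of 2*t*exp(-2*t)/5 2/(5*(s + 2)^2)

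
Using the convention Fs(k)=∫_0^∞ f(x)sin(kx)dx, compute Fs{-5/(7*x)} -5*pi/14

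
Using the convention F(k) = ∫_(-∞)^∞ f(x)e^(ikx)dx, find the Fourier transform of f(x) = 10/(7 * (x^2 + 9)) 10 * pi * exp(-3 * Abs(k))/21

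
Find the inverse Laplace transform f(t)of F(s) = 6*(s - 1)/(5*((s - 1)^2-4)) 6*exp(t)*cosh(2*t)/5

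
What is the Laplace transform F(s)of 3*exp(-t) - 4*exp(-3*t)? 3/(s + 1) - 4/(s + 3)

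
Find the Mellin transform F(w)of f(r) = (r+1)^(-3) pi * (w - 2) * (w - 1)/(2 * sin(pi * w))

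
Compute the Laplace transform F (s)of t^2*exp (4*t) 2/ (s - 4)^3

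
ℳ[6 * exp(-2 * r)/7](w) 6 * gamma(w)/(7 * 2^w)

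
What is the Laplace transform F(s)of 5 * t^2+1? 1/s+10/s^3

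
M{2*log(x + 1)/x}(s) -2*pi*csc(pi*s)/(s - 1)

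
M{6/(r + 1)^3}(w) 3*pi*(w - 2)*(w - 1)/sin(pi*w)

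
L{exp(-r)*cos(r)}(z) (z + 1)/((z + 1)^2 + 1)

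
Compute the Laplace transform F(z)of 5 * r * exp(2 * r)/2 5/(2 * (z - 2)^2)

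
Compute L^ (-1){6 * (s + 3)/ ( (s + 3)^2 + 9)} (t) 6 * exp (-3 * t) * cos (3 * t)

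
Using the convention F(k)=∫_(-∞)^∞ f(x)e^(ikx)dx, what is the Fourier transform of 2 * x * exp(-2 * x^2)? sqrt(2) * I * sqrt(pi) * k * exp(-k^2/8)/4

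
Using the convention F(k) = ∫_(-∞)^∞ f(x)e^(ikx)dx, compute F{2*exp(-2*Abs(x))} 8/(k^2+4)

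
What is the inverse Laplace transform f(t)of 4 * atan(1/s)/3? 4 * sin(t)/(3 * t)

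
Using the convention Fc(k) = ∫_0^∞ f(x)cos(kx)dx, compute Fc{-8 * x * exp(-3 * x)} 8 * (k^2 - 9)/(k^2 + 9)^2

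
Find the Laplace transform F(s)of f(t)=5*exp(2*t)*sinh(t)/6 5/(6*((s - 2)^2 - 1))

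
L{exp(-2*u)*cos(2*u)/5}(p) (p + 2)/(5*((p + 2)^2 + 4))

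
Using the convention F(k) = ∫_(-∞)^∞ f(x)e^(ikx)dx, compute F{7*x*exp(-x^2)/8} 7*I*sqrt(pi)*k*exp(-k^2/4)/16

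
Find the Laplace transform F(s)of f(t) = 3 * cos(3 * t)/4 3 * s/(4 * (s^2+9))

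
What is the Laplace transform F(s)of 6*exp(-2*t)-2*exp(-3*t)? 6/(s + 2)-2/(s + 3)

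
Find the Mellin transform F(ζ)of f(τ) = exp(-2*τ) gamma(ζ)/2^ζ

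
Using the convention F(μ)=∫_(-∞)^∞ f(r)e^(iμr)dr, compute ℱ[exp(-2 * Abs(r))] 4/(μ^2 + 4)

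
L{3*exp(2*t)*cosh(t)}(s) 3*(s - 2)/((s - 2)^2-1)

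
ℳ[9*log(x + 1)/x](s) -9*pi*csc(pi*s)/(s - 1)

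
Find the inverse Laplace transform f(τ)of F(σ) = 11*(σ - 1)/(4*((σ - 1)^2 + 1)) 11*exp(τ)*cos(τ)/4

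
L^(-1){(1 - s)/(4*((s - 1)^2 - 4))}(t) -exp(t)*cosh(2*t)/4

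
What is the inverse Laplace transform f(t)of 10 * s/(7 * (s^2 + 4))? 10 * cos(2 * t)/7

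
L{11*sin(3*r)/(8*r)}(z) 11*atan(3/z)/8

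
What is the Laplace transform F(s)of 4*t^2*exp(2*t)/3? 8/(3*(s - 2)^3)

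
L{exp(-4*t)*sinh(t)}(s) 1/((s + 4)^2 - 1)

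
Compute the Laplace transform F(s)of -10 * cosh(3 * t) -10 * s/(s^2-9)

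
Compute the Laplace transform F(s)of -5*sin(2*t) -10/(s^2 + 4)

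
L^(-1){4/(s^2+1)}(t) 4*sin(t)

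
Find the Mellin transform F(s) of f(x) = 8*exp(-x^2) 4*gamma(s/2) 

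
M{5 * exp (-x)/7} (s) 5 * gamma (s)/7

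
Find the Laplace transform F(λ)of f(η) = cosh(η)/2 λ/(2*(λ^2 - 1))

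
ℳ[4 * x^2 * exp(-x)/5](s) 4 * gamma(s + 2)/5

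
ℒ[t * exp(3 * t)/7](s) 1/(7 * (s - 3)^2)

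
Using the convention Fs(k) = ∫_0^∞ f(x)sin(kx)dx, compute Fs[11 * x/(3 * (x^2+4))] 11 * pi * exp(-2 * k)/6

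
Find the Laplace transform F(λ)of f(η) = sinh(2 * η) 2/(λ^2 - 4)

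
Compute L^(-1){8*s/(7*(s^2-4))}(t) 8*cosh(2*t)/7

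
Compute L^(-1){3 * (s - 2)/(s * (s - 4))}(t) 3 * exp(2 * t) * cosh(2 * t)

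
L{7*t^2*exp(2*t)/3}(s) 14/(3*(s - 2)^3)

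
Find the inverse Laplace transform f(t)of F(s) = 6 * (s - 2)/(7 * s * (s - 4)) 6 * exp(2 * t) * cosh(2 * t)/7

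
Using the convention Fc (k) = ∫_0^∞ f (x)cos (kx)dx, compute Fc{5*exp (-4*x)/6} 10/ (3*(k^2 + 16))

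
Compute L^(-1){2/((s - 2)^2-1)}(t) 2 * exp(2 * t) * sinh(t)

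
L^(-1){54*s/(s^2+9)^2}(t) 9*t*sin(3*t)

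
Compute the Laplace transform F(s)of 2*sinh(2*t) 4/(s^2 - 4)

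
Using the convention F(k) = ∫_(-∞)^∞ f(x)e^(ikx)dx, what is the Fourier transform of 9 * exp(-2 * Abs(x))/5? 36/(5 * (k^2+4))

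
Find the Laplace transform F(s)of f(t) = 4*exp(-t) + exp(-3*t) 1/(s + 3) + 4/(s + 1)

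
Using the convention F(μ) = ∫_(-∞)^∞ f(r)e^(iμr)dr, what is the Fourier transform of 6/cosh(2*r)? 3*pi/cosh(pi*μ/4)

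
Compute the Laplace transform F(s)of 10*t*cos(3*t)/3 10*(s^2 - 9)/(3*(s^2 + 9)^2)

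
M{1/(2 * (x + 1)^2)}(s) (-pi * s + pi)/(2 * sin(pi * s))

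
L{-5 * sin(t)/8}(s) -5/(8 * s^2+8)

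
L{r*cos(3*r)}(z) (z^2 - 9)/(z^2+9)^2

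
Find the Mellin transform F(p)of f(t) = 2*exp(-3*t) 2*gamma(p)/3^p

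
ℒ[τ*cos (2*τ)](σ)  (σ^2 - 4)/ (σ^2 + 4)^2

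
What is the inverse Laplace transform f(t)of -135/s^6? -9 * t^5/8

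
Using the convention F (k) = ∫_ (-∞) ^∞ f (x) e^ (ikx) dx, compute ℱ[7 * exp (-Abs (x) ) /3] 14/ (3 * (k^2 + 1) ) 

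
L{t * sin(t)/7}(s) 2 * s/(7 * (s^2 + 1)^2)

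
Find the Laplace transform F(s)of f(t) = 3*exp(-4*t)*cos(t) 3*(s + 4)/((s + 4)^2 + 1)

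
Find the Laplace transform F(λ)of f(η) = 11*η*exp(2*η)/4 11/(4*(λ - 2)^2)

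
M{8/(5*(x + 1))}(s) 8*pi*csc(pi*s)/5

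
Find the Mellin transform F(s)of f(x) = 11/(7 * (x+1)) 11 * pi * csc(pi * s)/7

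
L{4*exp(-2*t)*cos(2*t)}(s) 4*(s + 2)/((s + 2)^2 + 4)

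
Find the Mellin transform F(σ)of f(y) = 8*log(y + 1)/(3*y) -8*pi*csc(pi*σ)/(3*σ - 3)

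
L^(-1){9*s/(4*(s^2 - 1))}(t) 9*cosh(t)/4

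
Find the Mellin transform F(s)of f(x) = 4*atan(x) -2*pi*sec(pi*s/2)/s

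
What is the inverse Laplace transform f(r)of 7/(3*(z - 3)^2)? 7*r*exp(3*r)/3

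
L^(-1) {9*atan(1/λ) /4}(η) 9*sin(η) /(4*η) 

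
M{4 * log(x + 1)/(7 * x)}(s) -4 * pi * csc(pi * s)/(7 * s - 7)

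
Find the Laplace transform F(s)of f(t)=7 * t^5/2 420/s^6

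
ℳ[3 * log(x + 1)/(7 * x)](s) -3 * pi * csc(pi * s)/(7 * s - 7)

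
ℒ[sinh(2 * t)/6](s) 1/(3 * (s^2 - 4))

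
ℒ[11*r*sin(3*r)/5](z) 66*z/(5*(z^2+9)^2)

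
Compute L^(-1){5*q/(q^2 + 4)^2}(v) 5*v*sin(2*v)/4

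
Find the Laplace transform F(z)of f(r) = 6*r 6/z^2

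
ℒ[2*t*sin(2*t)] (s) 8*s/(s^2 + 4)^2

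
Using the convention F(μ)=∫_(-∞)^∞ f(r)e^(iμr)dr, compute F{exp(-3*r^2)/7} sqrt(3)*sqrt(pi)*exp(-μ^2/12)/21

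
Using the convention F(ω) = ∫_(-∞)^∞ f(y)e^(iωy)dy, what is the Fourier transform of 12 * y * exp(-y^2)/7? 6 * I * sqrt(pi) * ω * exp(-ω^2/4)/7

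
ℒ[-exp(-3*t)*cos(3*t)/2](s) (-s - 3)/(2*((s + 3)^2 + 9))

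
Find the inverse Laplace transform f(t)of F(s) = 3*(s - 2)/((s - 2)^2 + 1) 3*exp(2*t)*cos(t)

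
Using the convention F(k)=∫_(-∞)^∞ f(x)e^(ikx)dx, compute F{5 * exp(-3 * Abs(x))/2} 15/(k^2+9)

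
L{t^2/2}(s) s^(-3)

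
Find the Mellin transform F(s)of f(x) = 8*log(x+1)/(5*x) -8*pi*csc(pi*s)/(5*s - 5)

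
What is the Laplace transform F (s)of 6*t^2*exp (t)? 12/ (s - 1)^3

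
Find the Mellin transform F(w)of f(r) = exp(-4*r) gamma(w)/4^w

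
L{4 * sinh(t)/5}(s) 4/(5 * (s^2 - 1))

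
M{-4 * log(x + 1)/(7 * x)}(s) 4 * pi * csc(pi * s)/(7 * (s - 1))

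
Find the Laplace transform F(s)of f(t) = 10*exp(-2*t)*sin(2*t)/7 20/(7*((s + 2)^2 + 4))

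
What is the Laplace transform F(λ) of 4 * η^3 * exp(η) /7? 24/(7 * (λ - 1) ^4) 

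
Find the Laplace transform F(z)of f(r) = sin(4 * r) 4/(z^2 + 16)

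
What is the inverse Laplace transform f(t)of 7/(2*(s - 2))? 7*exp(2*t)/2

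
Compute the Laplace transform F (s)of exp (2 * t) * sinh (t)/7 1/ (7 * ( (s - 2)^2 - 1))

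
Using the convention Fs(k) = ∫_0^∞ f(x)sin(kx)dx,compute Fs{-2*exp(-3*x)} -2*k/(k^2 + 9)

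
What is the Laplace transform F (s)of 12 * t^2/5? 24/ (5 * s^3)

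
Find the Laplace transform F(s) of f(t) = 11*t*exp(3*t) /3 11/(3*(s - 3) ^2) 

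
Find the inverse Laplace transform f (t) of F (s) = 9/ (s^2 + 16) 9 * sin (4 * t) /4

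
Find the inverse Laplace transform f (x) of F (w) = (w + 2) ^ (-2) x*exp (-2*x) 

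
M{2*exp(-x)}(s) 2*gamma(s)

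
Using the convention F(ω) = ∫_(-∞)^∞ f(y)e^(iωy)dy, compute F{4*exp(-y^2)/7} 4*sqrt(pi)*exp(-ω^2/4)/7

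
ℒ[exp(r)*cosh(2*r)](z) (z - 1)/((z - 1)^2 - 4)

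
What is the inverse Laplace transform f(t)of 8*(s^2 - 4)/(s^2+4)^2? 8*t*cos(2*t)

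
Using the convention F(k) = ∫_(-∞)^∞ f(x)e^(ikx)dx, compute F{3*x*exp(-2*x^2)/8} 3*sqrt(2)*I*sqrt(pi)*k*exp(-k^2/8)/64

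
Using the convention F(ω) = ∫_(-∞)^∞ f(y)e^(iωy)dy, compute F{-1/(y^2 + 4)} -pi*exp(-2*Abs(ω))/2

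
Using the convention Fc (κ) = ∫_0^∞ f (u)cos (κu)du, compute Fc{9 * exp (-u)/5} 9/ (5 * (κ^2 + 1))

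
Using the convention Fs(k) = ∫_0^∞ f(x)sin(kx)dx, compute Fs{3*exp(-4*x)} 3*k/(k^2+16)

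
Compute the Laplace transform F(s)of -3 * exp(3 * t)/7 -3/(7 * s - 21)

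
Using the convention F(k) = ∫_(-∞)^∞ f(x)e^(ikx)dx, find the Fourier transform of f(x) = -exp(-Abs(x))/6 -1/(3 * k^2+3)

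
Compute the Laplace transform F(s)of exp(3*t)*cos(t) (s - 3)/((s - 3)^2 + 1)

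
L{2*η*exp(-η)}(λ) 2/(λ + 1)^2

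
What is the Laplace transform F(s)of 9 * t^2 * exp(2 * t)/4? 9/(2 * (s - 2)^3)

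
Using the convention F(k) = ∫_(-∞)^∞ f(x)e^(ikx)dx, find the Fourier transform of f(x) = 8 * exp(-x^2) 8 * sqrt(pi) * exp(-k^2/4)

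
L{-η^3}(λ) -6/λ^4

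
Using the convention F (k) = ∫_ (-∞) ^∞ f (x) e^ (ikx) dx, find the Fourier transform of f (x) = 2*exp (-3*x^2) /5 2*sqrt (3)*sqrt (pi)*exp (-k^2/12) /15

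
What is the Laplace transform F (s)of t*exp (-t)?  (s + 1)^ (-2)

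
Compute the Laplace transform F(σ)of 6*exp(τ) 6/(σ - 1)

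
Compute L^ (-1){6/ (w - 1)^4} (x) x^3 * exp (x)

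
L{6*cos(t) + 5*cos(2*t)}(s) 6*s/(s^2 + 1) + 5*s/(s^2 + 4)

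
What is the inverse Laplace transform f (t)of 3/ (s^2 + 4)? 3*sin (2*t)/2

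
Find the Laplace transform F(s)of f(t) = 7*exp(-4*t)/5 7/(5*(s + 4))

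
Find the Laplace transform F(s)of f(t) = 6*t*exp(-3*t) 6/(s + 3)^2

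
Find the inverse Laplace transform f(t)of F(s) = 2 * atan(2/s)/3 2 * sin(2 * t)/(3 * t)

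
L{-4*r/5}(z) -4/(5*z^2)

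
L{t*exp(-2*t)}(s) (s + 2)^(-2)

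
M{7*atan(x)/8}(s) -7*pi*sec(pi*s/2)/(16*s)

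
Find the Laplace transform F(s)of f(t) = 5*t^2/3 10/(3*s^3)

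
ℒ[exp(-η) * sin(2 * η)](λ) 2/((λ+1)^2+4)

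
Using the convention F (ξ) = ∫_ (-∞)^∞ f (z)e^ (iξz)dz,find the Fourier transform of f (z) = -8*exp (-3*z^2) -8*sqrt (3)*sqrt (pi)*exp (-ξ^2/12)/3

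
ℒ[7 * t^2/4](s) 7/(2 * s^3)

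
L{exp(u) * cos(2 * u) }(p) (p - 1) /((p - 1) ^2+4) 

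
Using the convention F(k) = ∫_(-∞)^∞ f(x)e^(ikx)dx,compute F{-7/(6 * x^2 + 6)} -7 * pi * exp(-Abs(k))/6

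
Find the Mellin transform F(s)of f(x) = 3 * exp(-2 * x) 3 * gamma(s)/2^s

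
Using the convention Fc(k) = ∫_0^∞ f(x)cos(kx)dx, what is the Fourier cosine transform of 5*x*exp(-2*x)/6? 5*(4 - k^2)/(6*(k^2 + 4)^2)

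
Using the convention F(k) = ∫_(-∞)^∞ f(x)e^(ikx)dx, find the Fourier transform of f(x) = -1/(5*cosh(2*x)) -pi/(10*cosh(pi*k/4))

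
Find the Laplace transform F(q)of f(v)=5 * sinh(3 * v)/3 5/(q^2 - 9)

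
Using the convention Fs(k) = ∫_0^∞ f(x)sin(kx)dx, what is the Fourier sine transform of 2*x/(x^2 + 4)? pi*exp(-2*k)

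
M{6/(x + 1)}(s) 6*pi*csc(pi*s)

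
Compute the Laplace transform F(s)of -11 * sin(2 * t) -22/(s^2 + 4)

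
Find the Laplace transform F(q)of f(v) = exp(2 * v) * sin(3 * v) 3/((q - 2)^2+9)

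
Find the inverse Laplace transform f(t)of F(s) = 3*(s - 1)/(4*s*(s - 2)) 3*exp(t)*cosh(t)/4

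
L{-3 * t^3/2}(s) -9/s^4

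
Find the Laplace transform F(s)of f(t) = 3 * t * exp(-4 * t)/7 3/(7 * (s + 4)^2)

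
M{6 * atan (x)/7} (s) -3 * pi * sec (pi * s/2)/ (7 * s)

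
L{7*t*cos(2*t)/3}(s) 7*(s^2 - 4)/(3*(s^2 + 4)^2)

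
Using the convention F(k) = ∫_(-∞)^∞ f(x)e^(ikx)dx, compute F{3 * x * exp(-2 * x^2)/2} 3 * sqrt(2) * I * sqrt(pi) * k * exp(-k^2/8)/16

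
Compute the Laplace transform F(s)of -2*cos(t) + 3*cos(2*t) 3*s/(s^2 + 4) - 2*s/(s^2 + 1)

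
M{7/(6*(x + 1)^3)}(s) 7*pi*(s - 2)*(s - 1)/(12*sin(pi*s))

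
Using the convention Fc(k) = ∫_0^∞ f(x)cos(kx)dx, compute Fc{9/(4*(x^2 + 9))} 3*pi*exp(-3*k)/8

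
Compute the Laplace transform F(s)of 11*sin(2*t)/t 11*atan(2/s)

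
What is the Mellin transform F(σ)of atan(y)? -pi*sec(pi*σ/2)/(2*σ)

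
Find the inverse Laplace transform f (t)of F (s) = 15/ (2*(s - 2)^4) 5*t^3*exp (2*t)/4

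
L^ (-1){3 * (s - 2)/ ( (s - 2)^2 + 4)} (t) 3 * exp (2 * t) * cos (2 * t)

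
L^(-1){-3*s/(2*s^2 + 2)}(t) -3*cos(t)/2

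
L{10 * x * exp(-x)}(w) 10/(w + 1)^2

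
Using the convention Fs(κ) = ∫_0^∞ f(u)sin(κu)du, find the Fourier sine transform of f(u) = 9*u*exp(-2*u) 36*κ/(κ^2 + 4)^2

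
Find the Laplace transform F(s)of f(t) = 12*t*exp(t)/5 12/(5*(s - 1)^2)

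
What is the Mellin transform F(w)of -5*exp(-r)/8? -5*gamma(w)/8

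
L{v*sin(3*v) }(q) 6*q/(q^2 + 9) ^2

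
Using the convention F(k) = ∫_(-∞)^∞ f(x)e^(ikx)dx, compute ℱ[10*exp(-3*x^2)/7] 10*sqrt(3)*sqrt(pi)*exp(-k^2/12)/21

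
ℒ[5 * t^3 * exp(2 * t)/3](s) 10/(s - 2)^4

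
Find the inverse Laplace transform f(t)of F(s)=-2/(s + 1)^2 -2*t*exp(-t)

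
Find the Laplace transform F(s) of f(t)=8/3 8/(3*s) 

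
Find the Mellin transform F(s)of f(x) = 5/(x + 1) 5 * pi * csc(pi * s)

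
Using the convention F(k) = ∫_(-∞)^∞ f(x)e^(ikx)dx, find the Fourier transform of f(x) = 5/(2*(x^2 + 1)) 5*pi*exp(-Abs(k))/2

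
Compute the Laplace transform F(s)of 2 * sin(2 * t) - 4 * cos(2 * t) 4/(s^2 + 4) - 4 * s/(s^2 + 4)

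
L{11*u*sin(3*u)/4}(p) 33*p/(2*(p^2 + 9)^2)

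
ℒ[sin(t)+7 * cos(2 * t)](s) 7 * s/(s^2+4)+1/(s^2+1)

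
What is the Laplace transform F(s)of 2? 2/s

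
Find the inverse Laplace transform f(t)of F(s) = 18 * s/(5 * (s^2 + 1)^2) 9 * t * sin(t)/5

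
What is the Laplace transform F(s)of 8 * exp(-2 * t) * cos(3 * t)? 8 * (s + 2)/((s + 2)^2 + 9)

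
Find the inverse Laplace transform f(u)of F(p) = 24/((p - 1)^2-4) 12*exp(u)*sinh(2*u)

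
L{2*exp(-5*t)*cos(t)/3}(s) 2*(s + 5)/(3*((s + 5)^2 + 1))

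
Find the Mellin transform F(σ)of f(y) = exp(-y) gamma(σ)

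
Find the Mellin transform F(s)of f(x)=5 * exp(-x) 5 * gamma(s)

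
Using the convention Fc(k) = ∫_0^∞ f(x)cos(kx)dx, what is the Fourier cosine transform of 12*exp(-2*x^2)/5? 3*sqrt(2)*sqrt(pi)*exp(-k^2/8)/5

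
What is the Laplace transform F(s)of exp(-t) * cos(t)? (s + 1)/((s + 1)^2 + 1)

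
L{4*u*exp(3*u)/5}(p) 4/(5*(p - 3)^2)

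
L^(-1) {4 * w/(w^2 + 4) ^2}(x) x * sin(2 * x) 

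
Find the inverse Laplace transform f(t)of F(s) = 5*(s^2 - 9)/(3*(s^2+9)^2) 5*t*cos(3*t)/3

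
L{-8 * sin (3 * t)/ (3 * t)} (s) -8 * atan (3/s)/3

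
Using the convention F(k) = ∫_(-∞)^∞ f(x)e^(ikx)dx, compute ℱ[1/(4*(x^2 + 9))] pi*exp(-3*Abs(k))/12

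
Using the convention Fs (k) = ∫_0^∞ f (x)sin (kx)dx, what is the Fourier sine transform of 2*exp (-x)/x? 2*atan (k)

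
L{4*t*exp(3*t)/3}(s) 4/(3*(s - 3)^2)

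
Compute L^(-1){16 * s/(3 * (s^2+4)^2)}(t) 4 * t * sin(2 * t)/3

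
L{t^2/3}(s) 2/(3*s^3)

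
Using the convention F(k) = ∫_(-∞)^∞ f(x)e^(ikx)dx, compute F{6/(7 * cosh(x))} 6 * pi/(7 * cosh(pi * k/2))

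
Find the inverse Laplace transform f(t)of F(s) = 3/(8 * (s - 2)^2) 3 * t * exp(2 * t)/8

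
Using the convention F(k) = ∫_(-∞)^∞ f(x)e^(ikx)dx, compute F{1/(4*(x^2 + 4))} pi*exp(-2*Abs(k))/8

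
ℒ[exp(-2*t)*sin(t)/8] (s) 1/(8*((s+2)^2+1))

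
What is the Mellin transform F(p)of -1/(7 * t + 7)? -pi * csc(pi * p)/7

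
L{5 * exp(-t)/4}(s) 5/(4 * (s + 1))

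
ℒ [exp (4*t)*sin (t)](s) 1/ ( (s - 4)^2 + 1)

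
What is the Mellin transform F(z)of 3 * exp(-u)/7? 3 * gamma(z)/7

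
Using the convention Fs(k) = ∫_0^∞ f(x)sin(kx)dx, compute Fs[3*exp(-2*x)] 3*k/(k^2 + 4)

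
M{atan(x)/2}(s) -pi*sec(pi*s/2)/(4*s)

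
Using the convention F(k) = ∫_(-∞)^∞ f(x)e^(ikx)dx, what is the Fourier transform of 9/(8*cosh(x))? 9*pi/(8*cosh(pi*k/2))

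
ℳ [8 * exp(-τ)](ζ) 8 * gamma(ζ) 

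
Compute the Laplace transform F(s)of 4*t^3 24/s^4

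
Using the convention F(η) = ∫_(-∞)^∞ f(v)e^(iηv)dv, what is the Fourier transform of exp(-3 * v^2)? sqrt(3) * sqrt(pi) * exp(-η^2/12)/3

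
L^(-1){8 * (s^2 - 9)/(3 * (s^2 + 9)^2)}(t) 8 * t * cos(3 * t)/3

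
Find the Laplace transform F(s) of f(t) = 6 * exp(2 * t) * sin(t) 6/((s - 2) ^2+1) 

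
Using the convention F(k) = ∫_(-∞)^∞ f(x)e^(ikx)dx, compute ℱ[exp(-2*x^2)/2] sqrt(2)*sqrt(pi)*exp(-k^2/8)/4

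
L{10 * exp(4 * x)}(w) 10/(w - 4)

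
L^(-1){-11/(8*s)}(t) -11/8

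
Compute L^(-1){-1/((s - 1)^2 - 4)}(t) -exp(t) * sinh(2 * t)/2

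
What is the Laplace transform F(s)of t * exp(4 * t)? (s - 4)^(-2)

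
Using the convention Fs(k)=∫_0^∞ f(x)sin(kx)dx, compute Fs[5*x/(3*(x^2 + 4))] 5*pi*exp(-2*k)/6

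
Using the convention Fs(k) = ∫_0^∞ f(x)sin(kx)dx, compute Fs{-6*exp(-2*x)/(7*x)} -6*atan(k/2)/7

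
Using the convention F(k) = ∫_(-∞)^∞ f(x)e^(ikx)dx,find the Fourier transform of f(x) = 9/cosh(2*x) 9*pi/(2*cosh(pi*k/4))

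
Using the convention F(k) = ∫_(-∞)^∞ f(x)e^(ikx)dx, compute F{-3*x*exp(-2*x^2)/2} -3*sqrt(2)*I*sqrt(pi)*k*exp(-k^2/8)/16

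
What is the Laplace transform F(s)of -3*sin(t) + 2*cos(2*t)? 2*s/(s^2 + 4)-3/(s^2 + 1)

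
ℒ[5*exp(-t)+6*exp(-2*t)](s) 6/(s+2)+5/(s+1)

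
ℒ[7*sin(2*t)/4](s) 7/(2*(s^2+4))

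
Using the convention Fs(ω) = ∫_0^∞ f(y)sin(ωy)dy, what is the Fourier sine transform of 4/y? 2 * pi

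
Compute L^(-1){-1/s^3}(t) -t^2/2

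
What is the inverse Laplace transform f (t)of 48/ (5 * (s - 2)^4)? 8 * t^3 * exp (2 * t)/5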